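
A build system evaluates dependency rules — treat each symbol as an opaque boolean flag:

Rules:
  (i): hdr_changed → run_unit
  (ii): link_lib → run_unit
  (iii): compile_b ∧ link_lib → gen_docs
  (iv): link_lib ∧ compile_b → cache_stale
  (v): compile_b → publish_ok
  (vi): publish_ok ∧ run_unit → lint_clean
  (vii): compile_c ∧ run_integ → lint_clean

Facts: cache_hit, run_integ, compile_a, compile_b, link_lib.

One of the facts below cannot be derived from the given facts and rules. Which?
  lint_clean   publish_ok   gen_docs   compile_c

compile_c

Round 1: (ii) [link_lib → run_unit]; (iii) [compile_b ∧ link_lib → gen_docs]; (iv) [link_lib ∧ compile_b → cache_stale]; (v) [compile_b → publish_ok]. New: run_unit, gen_docs, cache_stale, publish_ok.
Round 2: (vi) [publish_ok ∧ run_unit → lint_clean]. New: lint_clean.
Derived: publish_ok (round 1), lint_clean (round 2), gen_docs (round 1). compile_c never appears in any round.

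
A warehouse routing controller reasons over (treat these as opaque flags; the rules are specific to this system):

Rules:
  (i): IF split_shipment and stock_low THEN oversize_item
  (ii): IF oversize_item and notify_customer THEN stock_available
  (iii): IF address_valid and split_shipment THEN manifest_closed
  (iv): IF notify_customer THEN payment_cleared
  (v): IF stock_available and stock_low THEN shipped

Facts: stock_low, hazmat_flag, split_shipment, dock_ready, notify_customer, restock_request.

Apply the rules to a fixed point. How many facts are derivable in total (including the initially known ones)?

10

Round 1 fires (i), (iv), giving oversize_item, payment_cleared.
Round 2 fires (ii), giving stock_available.
Round 3 fires (v), giving shipped.
Closure: {dock_ready, hazmat_flag, notify_customer, oversize_item, payment_cleared, restock_request, shipped, split_shipment, stock_available, stock_low} — 10 facts.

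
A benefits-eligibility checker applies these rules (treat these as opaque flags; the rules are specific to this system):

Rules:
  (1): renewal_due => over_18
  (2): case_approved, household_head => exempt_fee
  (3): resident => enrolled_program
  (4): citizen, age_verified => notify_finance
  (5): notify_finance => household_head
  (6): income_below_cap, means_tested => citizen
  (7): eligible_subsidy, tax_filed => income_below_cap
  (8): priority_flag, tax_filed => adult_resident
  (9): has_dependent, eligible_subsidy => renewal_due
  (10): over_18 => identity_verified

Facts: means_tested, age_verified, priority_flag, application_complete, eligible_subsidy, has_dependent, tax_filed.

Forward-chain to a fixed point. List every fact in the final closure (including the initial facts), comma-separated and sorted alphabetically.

Round 1 — (7), (8), (9), derive income_below_cap, adult_resident, renewal_due.
Round 2 — (1), (6), derive over_18, citizen.
Round 3 — (4), (10), derive notify_finance, identity_verified.
Round 4 — (5), derive household_head.

adult_resident, age_verified, application_complete, citizen, eligible_subsidy, has_dependent, household_head, identity_verified, income_below_cap, means_tested, notify_finance, over_18, priority_flag, renewal_due, tax_filed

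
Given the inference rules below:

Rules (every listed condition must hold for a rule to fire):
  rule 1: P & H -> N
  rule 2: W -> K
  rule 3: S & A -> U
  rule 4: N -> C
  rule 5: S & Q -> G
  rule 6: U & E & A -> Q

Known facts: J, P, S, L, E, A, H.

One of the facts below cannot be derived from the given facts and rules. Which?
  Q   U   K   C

K

Round 1 fires rule 1, rule 3, giving N, U.
Round 2 fires rule 4, rule 6, giving C, Q.
Round 3 fires rule 5, giving G.
Derived: Q (round 2), C (round 2), U (round 1). K never appears in any round.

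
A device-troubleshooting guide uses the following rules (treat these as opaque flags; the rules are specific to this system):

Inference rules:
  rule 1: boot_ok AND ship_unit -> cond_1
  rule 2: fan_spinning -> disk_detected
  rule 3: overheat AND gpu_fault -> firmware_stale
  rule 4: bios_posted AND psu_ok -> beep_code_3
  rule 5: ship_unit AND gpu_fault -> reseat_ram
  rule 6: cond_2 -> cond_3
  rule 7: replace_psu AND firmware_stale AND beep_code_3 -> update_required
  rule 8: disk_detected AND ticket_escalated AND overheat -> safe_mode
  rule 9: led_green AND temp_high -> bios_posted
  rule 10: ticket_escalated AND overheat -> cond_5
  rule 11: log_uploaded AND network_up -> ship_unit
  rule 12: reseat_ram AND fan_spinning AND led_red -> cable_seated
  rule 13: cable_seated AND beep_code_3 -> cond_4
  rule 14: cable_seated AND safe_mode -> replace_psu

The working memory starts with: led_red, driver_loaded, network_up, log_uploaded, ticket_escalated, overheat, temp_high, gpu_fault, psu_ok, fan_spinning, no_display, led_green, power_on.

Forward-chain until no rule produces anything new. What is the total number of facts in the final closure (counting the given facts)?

Round 1: rule 2 [fan_spinning -> disk_detected]; rule 3 [overheat AND gpu_fault -> firmware_stale]; rule 9 [led_green AND temp_high -> bios_posted]; rule 10 [ticket_escalated AND overheat -> cond_5]; rule 11 [log_uploaded AND network_up -> ship_unit]. Adds disk_detected, firmware_stale, bios_posted, cond_5, ship_unit.
Round 2: rule 4 [bios_posted AND psu_ok -> beep_code_3]; rule 5 [ship_unit AND gpu_fault -> reseat_ram]; rule 8 [disk_detected AND ticket_escalated AND overheat -> safe_mode]. Adds beep_code_3, reseat_ram, safe_mode.
Round 3: rule 12 [reseat_ram AND fan_spinning AND led_red -> cable_seated]. Adds cable_seated.
Round 4: rule 13 [cable_seated AND beep_code_3 -> cond_4]; rule 14 [cable_seated AND safe_mode -> replace_psu]. Adds cond_4, replace_psu.
Round 5: rule 7 [replace_psu AND firmware_stale AND beep_code_3 -> update_required]. Adds update_required.
Closure: {beep_code_3, bios_posted, cable_seated, cond_4, cond_5, disk_detected, driver_loaded, fan_spinning, firmware_stale, gpu_fault, led_green, led_red, log_uploaded, network_up, no_display, overheat, power_on, psu_ok, replace_psu, reseat_ram, safe_mode, ship_unit, temp_high, ticket_escalated, update_required} — 25 facts.

25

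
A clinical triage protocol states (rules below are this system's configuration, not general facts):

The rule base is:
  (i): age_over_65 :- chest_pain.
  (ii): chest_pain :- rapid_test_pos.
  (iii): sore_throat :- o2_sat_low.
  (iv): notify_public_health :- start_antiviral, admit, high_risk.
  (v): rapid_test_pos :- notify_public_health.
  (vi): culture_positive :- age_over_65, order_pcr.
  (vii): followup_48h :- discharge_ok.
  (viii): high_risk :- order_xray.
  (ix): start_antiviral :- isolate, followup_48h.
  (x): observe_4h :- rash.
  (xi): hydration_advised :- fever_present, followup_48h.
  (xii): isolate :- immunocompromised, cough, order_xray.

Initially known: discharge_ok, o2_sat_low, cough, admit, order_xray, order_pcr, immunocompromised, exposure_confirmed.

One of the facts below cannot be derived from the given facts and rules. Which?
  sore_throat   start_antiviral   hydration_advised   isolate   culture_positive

[1] (iii) [sore_throat :- o2_sat_low.]; (vii) [followup_48h :- discharge_ok.]; (viii) [high_risk :- order_xray.]; (xii) [isolate :- immunocompromised, cough, order_xray.]. ⇒ new: sore_throat, followup_48h, high_risk, isolate.
[2] (ix) [start_antiviral :- isolate, followup_48h.]. ⇒ new: start_antiviral.
[3] (iv) [notify_public_health :- start_antiviral, admit, high_risk.]. ⇒ new: notify_public_health.
[4] (v) [rapid_test_pos :- notify_public_health.]. ⇒ new: rapid_test_pos.
[5] (ii) [chest_pain :- rapid_test_pos.]. ⇒ new: chest_pain.
[6] (i) [age_over_65 :- chest_pain.]. ⇒ new: age_over_65.
[7] (vi) [culture_positive :- age_over_65, order_pcr.]. ⇒ new: culture_positive.
Derived: start_antiviral (round 2), isolate (round 1), sore_throat (round 1), culture_positive (round 7). hydration_advised never appears in any round.

hydration_advised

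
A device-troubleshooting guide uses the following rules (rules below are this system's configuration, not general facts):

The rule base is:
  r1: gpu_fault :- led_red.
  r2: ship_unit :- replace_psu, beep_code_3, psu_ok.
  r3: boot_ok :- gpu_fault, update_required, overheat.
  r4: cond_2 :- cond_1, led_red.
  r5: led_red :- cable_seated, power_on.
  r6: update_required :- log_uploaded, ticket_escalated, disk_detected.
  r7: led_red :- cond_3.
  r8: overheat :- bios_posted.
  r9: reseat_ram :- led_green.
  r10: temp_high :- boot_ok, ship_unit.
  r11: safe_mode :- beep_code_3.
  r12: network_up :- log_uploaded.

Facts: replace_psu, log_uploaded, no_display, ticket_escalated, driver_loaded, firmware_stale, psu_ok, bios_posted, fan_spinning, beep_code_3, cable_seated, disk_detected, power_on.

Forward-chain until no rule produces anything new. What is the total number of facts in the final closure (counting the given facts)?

22

Round 1: r2 [ship_unit :- replace_psu, beep_code_3, psu_ok.]; r5 [led_red :- cable_seated, power_on.]; r6 [update_required :- log_uploaded, ticket_escalated, disk_detected.]; r8 [overheat :- bios_posted.]; r11 [safe_mode :- beep_code_3.]; r12 [network_up :- log_uploaded.]. Adds ship_unit, led_red, update_required, overheat, safe_mode, network_up.
Round 2: r1 [gpu_fault :- led_red.]. Adds gpu_fault.
Round 3: r3 [boot_ok :- gpu_fault, update_required, overheat.]. Adds boot_ok.
Round 4: r10 [temp_high :- boot_ok, ship_unit.]. Adds temp_high.
Closure: {beep_code_3, bios_posted, boot_ok, cable_seated, disk_detected, driver_loaded, fan_spinning, firmware_stale, gpu_fault, led_red, log_uploaded, network_up, no_display, overheat, power_on, psu_ok, replace_psu, safe_mode, ship_unit, temp_high, ticket_escalated, update_required} — 22 facts.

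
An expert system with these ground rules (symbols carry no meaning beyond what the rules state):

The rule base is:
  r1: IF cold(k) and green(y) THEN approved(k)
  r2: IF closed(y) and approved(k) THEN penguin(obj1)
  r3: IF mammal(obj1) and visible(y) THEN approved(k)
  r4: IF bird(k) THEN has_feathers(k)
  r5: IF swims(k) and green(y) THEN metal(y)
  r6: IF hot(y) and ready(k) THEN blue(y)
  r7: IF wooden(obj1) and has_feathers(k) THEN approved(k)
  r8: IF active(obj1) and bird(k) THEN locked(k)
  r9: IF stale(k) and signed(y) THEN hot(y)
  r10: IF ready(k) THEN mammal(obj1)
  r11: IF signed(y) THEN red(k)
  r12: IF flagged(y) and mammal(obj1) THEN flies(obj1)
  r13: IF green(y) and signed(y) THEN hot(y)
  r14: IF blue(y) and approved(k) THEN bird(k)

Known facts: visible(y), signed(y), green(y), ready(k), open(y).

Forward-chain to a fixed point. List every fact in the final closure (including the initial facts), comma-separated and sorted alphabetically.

Round 1: r10 [IF ready(k) THEN mammal(obj1)]; r11 [IF signed(y) THEN red(k)]; r13 [IF green(y) and signed(y) THEN hot(y)]. Adds mammal(obj1), red(k), hot(y).
Round 2: r3 [IF mammal(obj1) and visible(y) THEN approved(k)]; r6 [IF hot(y) and ready(k) THEN blue(y)]. Adds approved(k), blue(y).
Round 3: r14 [IF blue(y) and approved(k) THEN bird(k)]. Adds bird(k).
Round 4: r4 [IF bird(k) THEN has_feathers(k)]. Adds has_feathers(k).

approved(k), bird(k), blue(y), green(y), has_feathers(k), hot(y), mammal(obj1), open(y), ready(k), red(k), signed(y), visible(y)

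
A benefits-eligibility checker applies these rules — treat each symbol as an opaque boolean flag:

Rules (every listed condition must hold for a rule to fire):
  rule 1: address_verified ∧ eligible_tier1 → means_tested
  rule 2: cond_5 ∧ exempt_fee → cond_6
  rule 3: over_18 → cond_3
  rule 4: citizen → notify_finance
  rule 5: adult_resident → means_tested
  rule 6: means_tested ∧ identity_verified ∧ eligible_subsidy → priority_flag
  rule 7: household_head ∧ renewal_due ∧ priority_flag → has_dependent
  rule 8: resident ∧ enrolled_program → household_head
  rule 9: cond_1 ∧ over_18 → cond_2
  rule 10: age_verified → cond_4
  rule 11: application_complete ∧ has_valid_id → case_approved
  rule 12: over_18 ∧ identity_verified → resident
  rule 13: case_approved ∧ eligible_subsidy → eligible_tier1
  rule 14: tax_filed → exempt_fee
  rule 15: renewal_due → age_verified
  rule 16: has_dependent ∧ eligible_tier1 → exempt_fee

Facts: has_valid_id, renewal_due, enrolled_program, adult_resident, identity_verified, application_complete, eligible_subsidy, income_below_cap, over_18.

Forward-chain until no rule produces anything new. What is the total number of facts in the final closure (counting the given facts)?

Round 1: rule 3 [over_18 → cond_3]; rule 5 [adult_resident → means_tested]; rule 11 [application_complete ∧ has_valid_id → case_approved]; rule 12 [over_18 ∧ identity_verified → resident]; rule 15 [renewal_due → age_verified]. New: cond_3, means_tested, case_approved, resident, age_verified.
Round 2: rule 6 [means_tested ∧ identity_verified ∧ eligible_subsidy → priority_flag]; rule 8 [resident ∧ enrolled_program → household_head]; rule 10 [age_verified → cond_4]; rule 13 [case_approved ∧ eligible_subsidy → eligible_tier1]. New: priority_flag, household_head, cond_4, eligible_tier1.
Round 3: rule 7 [household_head ∧ renewal_due ∧ priority_flag → has_dependent]. New: has_dependent.
Round 4: rule 16 [has_dependent ∧ eligible_tier1 → exempt_fee]. New: exempt_fee.
Closure: {adult_resident, age_verified, application_complete, case_approved, cond_3, cond_4, eligible_subsidy, eligible_tier1, enrolled_program, exempt_fee, has_dependent, has_valid_id, household_head, identity_verified, income_below_cap, means_tested, over_18, priority_flag, renewal_due, resident} — 20 facts.

20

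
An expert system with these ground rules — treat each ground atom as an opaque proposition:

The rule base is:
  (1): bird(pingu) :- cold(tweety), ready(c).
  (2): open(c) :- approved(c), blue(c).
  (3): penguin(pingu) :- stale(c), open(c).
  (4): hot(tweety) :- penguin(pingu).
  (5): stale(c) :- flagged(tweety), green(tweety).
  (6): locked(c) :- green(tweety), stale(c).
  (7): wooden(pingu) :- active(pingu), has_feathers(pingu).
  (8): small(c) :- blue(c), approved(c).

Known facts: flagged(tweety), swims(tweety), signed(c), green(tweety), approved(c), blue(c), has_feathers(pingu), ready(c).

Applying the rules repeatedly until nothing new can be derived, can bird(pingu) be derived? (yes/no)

no

[1] (2) [open(c) :- approved(c), blue(c).]; (5) [stale(c) :- flagged(tweety), green(tweety).]; (8) [small(c) :- blue(c), approved(c).]. ⇒ new: open(c), stale(c), small(c).
[2] (3) [penguin(pingu) :- stale(c), open(c).]; (6) [locked(c) :- green(tweety), stale(c).]. ⇒ new: penguin(pingu), locked(c).
[3] (4) [hot(tweety) :- penguin(pingu).]. ⇒ new: hot(tweety).
Fixed point reached. bird(pingu) is concluded only by (1); (1) needs cold(tweety) (never derived).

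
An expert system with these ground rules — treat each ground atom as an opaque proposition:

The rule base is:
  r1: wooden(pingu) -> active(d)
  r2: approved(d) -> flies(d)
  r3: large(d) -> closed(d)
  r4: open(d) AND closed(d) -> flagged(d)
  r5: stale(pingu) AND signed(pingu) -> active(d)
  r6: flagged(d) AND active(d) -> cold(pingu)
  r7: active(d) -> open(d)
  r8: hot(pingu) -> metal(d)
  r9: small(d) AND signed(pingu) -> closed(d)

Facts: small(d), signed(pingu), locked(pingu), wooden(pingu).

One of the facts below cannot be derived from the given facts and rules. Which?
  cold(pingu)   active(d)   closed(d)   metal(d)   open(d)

metal(d)

Round 1 — r1, r9, derive active(d), closed(d).
Round 2 — r7, derive open(d).
Round 3 — r4, derive flagged(d).
Round 4 — r6, derive cold(pingu).
Derived: closed(d) (round 1), active(d) (round 1), cold(pingu) (round 4), open(d) (round 2). metal(d) never appears in any round.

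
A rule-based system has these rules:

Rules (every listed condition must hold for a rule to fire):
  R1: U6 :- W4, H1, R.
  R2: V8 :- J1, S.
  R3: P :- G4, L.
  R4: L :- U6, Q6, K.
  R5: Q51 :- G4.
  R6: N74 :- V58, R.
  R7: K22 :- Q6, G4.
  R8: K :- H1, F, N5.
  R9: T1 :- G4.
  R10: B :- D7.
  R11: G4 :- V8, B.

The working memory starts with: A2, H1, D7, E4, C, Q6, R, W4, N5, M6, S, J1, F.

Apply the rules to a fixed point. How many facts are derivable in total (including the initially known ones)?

Round 1 fires R1, R2, R8, R10, giving U6, V8, K, B.
Round 2 fires R4, R11, giving L, G4.
Round 3 fires R3, R5, R7, R9, giving P, Q51, K22, T1.
Closure: {A2, B, C, D7, E4, F, G4, H1, J1, K, K22, L, M6, N5, P, Q51, Q6, R, S, T1, U6, V8, W4} — 23 facts.

23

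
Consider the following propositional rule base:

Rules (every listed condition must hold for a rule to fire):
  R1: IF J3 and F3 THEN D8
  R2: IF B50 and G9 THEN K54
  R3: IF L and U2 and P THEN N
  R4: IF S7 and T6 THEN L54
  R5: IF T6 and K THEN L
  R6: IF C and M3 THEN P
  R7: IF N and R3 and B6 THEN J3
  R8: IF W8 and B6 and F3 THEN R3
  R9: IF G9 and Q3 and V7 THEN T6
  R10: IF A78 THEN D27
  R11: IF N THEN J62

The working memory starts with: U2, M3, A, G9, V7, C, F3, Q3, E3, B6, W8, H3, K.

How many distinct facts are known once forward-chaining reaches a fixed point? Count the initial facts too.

Round 1: R6 [IF C and M3 THEN P]; R8 [IF W8 and B6 and F3 THEN R3]; R9 [IF G9 and Q3 and V7 THEN T6]. New: P, R3, T6.
Round 2: R5 [IF T6 and K THEN L]. New: L.
Round 3: R3 [IF L and U2 and P THEN N]. New: N.
Round 4: R7 [IF N and R3 and B6 THEN J3]; R11 [IF N THEN J62]. New: J3, J62.
Round 5: R1 [IF J3 and F3 THEN D8]. New: D8.
Closure: {A, B6, C, D8, E3, F3, G9, H3, J3, J62, K, L, M3, N, P, Q3, R3, T6, U2, V7, W8} — 21 facts.

21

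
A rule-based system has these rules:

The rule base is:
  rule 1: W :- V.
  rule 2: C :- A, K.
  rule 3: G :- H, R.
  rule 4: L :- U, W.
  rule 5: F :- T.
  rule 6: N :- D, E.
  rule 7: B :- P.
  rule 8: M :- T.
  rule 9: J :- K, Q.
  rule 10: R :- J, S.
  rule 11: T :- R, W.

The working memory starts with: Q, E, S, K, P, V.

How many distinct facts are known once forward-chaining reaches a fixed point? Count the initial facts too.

13

Round 1: rule 1 [W :- V.]; rule 7 [B :- P.]; rule 9 [J :- K, Q.]. Adds W, B, J.
Round 2: rule 10 [R :- J, S.]. Adds R.
Round 3: rule 11 [T :- R, W.]. Adds T.
Round 4: rule 5 [F :- T.]; rule 8 [M :- T.]. Adds F, M.
Closure: {B, E, F, J, K, M, P, Q, R, S, T, V, W} — 13 facts.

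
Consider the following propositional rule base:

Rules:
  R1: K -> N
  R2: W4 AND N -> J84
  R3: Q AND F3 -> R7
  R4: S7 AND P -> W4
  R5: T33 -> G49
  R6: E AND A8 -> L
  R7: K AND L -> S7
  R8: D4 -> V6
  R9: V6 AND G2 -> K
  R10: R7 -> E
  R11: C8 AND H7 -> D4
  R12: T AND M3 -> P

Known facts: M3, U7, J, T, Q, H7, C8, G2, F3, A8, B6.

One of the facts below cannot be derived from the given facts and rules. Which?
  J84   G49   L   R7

[1] R3 [Q AND F3 -> R7]; R11 [C8 AND H7 -> D4]; R12 [T AND M3 -> P]. ⇒ new: R7, D4, P.
[2] R8 [D4 -> V6]; R10 [R7 -> E]. ⇒ new: V6, E.
[3] R6 [E AND A8 -> L]; R9 [V6 AND G2 -> K]. ⇒ new: L, K.
[4] R1 [K -> N]; R7 [K AND L -> S7]. ⇒ new: N, S7.
[5] R4 [S7 AND P -> W4]. ⇒ new: W4.
[6] R2 [W4 AND N -> J84]. ⇒ new: J84.
Derived: R7 (round 1), J84 (round 6), L (round 3). G49 never appears in any round.

G49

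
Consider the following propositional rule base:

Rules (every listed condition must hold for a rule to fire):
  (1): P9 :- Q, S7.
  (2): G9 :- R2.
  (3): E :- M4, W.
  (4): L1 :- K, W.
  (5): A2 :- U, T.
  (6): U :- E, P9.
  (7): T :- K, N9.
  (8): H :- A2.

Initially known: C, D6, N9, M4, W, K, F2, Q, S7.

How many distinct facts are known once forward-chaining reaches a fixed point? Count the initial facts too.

16

Round 1: (1) [P9 :- Q, S7.]; (3) [E :- M4, W.]; (4) [L1 :- K, W.]; (7) [T :- K, N9.]. Adds P9, E, L1, T.
Round 2: (6) [U :- E, P9.]. Adds U.
Round 3: (5) [A2 :- U, T.]. Adds A2.
Round 4: (8) [H :- A2.]. Adds H.
Closure: {A2, C, D6, E, F2, H, K, L1, M4, N9, P9, Q, S7, T, U, W} — 16 facts.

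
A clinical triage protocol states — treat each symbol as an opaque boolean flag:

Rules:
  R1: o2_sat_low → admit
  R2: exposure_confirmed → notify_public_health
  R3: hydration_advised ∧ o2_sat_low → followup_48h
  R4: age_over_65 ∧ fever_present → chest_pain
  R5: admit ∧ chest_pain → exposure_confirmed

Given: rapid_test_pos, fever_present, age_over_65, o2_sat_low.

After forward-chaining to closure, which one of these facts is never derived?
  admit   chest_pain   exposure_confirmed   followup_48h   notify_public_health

Round 1 — R1, R4, derive admit, chest_pain.
Round 2 — R5, derive exposure_confirmed.
Round 3 — R2, derive notify_public_health.
Derived: exposure_confirmed (round 2), notify_public_health (round 3), chest_pain (round 1), admit (round 1). followup_48h never appears in any round.

followup_48h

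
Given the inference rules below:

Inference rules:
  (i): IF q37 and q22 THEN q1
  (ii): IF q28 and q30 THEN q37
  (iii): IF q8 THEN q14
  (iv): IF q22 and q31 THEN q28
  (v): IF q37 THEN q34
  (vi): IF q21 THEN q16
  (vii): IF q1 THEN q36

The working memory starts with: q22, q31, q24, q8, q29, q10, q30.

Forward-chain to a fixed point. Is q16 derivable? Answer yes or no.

no

Round 1: (iii) [IF q8 THEN q14]; (iv) [IF q22 and q31 THEN q28]. Adds q14, q28.
Round 2: (ii) [IF q28 and q30 THEN q37]. Adds q37.
Round 3: (i) [IF q37 and q22 THEN q1]; (v) [IF q37 THEN q34]. Adds q1, q34.
Round 4: (vii) [IF q1 THEN q36]. Adds q36.
Fixed point reached. q16 is concluded only by (vi); (vi) needs q21 (never derived).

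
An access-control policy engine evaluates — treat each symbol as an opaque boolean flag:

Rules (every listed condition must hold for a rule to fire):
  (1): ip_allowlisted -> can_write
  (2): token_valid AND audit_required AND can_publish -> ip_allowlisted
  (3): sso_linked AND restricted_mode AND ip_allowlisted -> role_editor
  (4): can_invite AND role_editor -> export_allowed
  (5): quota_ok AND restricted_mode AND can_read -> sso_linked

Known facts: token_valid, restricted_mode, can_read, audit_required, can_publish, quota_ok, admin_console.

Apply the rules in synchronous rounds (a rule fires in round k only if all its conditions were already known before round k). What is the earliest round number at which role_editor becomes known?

2

Round 1 — (2), (5), derive ip_allowlisted, sso_linked.
Round 2 — (1), (3), derive can_write, role_editor.
role_editor first appears in round 2.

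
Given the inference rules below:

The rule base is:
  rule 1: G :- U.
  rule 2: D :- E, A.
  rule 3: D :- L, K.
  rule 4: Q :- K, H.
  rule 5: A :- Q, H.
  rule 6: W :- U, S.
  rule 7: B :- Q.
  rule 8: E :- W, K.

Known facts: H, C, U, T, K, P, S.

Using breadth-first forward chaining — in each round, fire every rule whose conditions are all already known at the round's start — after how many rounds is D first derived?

3

Round 1: rule 1 [G :- U.]; rule 4 [Q :- K, H.]; rule 6 [W :- U, S.]. Adds G, Q, W.
Round 2: rule 5 [A :- Q, H.]; rule 7 [B :- Q.]; rule 8 [E :- W, K.]. Adds A, B, E.
Round 3: rule 2 [D :- E, A.]. Adds D.
D first appears in round 3.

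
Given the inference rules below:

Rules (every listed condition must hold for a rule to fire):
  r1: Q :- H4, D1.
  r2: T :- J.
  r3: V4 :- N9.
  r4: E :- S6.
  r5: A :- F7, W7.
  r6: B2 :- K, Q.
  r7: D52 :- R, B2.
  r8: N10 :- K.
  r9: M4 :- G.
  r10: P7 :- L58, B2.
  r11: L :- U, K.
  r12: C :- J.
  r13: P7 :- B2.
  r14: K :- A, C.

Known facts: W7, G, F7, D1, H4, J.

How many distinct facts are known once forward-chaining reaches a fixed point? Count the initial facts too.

15

[1] r1 [Q :- H4, D1.]; r2 [T :- J.]; r5 [A :- F7, W7.]; r9 [M4 :- G.]; r12 [C :- J.]. ⇒ new: Q, T, A, M4, C.
[2] r14 [K :- A, C.]. ⇒ new: K.
[3] r6 [B2 :- K, Q.]; r8 [N10 :- K.]. ⇒ new: B2, N10.
[4] r13 [P7 :- B2.]. ⇒ new: P7.
Closure: {A, B2, C, D1, F7, G, H4, J, K, M4, N10, P7, Q, T, W7} — 15 facts.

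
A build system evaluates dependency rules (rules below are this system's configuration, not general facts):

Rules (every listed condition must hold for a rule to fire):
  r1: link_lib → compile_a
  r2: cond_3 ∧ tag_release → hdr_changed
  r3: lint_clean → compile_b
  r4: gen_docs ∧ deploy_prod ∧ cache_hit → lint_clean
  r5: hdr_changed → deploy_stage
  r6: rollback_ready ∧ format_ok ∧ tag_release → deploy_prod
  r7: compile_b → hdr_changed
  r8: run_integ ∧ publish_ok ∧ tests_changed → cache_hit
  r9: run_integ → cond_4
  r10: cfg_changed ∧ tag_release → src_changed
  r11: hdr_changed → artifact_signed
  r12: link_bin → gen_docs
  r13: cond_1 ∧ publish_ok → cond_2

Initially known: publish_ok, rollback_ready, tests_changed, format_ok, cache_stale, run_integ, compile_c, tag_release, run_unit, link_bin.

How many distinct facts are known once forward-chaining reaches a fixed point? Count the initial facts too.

Round 1 fires r6, r8, r9, r12, giving deploy_prod, cache_hit, cond_4, gen_docs.
Round 2 fires r4, giving lint_clean.
Round 3 fires r3, giving compile_b.
Round 4 fires r7, giving hdr_changed.
Round 5 fires r5, r11, giving deploy_stage, artifact_signed.
Closure: {artifact_signed, cache_hit, cache_stale, compile_b, compile_c, cond_4, deploy_prod, deploy_stage, format_ok, gen_docs, hdr_changed, link_bin, lint_clean, publish_ok, rollback_ready, run_integ, run_unit, tag_release, tests_changed} — 19 facts.

19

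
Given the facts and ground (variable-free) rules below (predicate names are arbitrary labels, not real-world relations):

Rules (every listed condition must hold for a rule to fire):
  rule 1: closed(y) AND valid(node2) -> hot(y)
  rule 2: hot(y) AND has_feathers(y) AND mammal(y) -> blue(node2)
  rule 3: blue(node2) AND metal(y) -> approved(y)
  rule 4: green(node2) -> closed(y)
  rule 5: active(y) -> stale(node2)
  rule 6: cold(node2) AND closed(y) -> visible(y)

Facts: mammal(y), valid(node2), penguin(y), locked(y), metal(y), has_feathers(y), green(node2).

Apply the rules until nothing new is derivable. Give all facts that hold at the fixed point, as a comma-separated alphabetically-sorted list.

approved(y), blue(node2), closed(y), green(node2), has_feathers(y), hot(y), locked(y), mammal(y), metal(y), penguin(y), valid(node2)

Round 1 — rule 4, derive closed(y).
Round 2 — rule 1, derive hot(y).
Round 3 — rule 2, derive blue(node2).
Round 4 — rule 3, derive approved(y).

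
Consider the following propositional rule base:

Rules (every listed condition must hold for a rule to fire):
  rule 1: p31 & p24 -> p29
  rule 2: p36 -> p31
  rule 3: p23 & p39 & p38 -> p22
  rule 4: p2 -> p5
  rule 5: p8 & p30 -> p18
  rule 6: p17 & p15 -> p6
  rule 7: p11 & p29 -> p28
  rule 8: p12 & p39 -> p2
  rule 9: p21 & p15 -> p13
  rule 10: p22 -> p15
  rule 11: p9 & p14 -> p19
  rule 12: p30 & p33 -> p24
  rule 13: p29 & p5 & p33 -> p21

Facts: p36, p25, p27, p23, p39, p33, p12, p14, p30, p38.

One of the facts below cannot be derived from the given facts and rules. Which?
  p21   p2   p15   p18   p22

p18

Round 1: rule 2 [p36 -> p31]; rule 3 [p23 & p39 & p38 -> p22]; rule 8 [p12 & p39 -> p2]; rule 12 [p30 & p33 -> p24]. New: p31, p22, p2, p24.
Round 2: rule 1 [p31 & p24 -> p29]; rule 4 [p2 -> p5]; rule 10 [p22 -> p15]. New: p29, p5, p15.
Round 3: rule 13 [p29 & p5 & p33 -> p21]. New: p21.
Round 4: rule 9 [p21 & p15 -> p13]. New: p13.
Derived: p21 (round 3), p22 (round 1), p15 (round 2), p2 (round 1). p18 never appears in any round.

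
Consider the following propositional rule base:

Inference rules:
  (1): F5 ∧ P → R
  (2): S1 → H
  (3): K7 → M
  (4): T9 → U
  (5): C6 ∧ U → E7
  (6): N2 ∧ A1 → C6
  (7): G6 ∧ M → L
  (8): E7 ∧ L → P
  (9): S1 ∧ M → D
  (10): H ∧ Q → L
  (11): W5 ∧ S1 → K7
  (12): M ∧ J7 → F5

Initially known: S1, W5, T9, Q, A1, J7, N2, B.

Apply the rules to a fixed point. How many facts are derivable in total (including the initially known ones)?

19

Round 1 fires (2), (4), (6), (11), giving H, U, C6, K7.
Round 2 fires (3), (5), (10), giving M, E7, L.
Round 3 fires (8), (9), (12), giving P, D, F5.
Round 4 fires (1), giving R.
Closure: {A1, B, C6, D, E7, F5, H, J7, K7, L, M, N2, P, Q, R, S1, T9, U, W5} — 19 facts.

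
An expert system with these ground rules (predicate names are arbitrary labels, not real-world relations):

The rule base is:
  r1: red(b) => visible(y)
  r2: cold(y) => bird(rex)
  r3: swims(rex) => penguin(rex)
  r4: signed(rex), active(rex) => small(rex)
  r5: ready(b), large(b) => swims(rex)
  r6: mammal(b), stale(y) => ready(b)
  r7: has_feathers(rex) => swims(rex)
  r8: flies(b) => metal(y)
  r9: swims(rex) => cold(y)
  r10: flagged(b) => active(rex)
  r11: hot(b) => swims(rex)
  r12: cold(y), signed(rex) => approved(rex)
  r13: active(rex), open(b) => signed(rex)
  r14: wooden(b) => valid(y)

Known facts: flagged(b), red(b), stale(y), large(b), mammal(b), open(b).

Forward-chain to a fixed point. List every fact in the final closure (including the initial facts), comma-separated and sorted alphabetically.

active(rex), approved(rex), bird(rex), cold(y), flagged(b), large(b), mammal(b), open(b), penguin(rex), ready(b), red(b), signed(rex), small(rex), stale(y), swims(rex), visible(y)

Round 1 fires r1, r6, r10, giving visible(y), ready(b), active(rex).
Round 2 fires r5, r13, giving swims(rex), signed(rex).
Round 3 fires r3, r4, r9, giving penguin(rex), small(rex), cold(y).
Round 4 fires r2, r12, giving bird(rex), approved(rex).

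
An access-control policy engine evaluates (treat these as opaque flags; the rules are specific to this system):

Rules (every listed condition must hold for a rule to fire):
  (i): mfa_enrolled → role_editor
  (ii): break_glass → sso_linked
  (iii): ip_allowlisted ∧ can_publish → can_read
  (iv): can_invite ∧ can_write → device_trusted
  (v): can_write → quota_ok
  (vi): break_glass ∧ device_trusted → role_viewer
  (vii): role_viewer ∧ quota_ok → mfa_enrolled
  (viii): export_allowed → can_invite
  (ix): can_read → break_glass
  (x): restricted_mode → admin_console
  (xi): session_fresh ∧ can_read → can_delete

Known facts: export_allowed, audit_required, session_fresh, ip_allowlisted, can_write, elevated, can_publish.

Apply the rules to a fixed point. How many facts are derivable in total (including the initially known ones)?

17

[1] (iii) [ip_allowlisted ∧ can_publish → can_read]; (v) [can_write → quota_ok]; (viii) [export_allowed → can_invite]. ⇒ new: can_read, quota_ok, can_invite.
[2] (iv) [can_invite ∧ can_write → device_trusted]; (ix) [can_read → break_glass]; (xi) [session_fresh ∧ can_read → can_delete]. ⇒ new: device_trusted, break_glass, can_delete.
[3] (ii) [break_glass → sso_linked]; (vi) [break_glass ∧ device_trusted → role_viewer]. ⇒ new: sso_linked, role_viewer.
[4] (vii) [role_viewer ∧ quota_ok → mfa_enrolled]. ⇒ new: mfa_enrolled.
[5] (i) [mfa_enrolled → role_editor]. ⇒ new: role_editor.
Closure: {audit_required, break_glass, can_delete, can_invite, can_publish, can_read, can_write, device_trusted, elevated, export_allowed, ip_allowlisted, mfa_enrolled, quota_ok, role_editor, role_viewer, session_fresh, sso_linked} — 17 facts.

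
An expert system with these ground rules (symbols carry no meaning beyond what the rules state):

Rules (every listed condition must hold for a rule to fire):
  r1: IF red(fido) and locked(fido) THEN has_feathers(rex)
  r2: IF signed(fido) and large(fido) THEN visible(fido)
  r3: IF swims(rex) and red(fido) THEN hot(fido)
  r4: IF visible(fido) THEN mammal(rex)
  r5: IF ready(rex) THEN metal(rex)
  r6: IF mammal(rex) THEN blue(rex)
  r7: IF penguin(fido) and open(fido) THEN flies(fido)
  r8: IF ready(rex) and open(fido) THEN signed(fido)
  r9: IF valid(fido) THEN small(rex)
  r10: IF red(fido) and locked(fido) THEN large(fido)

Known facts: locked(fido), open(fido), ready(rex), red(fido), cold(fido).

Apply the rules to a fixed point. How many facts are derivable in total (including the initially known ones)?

Round 1: r1 [IF red(fido) and locked(fido) THEN has_feathers(rex)]; r5 [IF ready(rex) THEN metal(rex)]; r8 [IF ready(rex) and open(fido) THEN signed(fido)]; r10 [IF red(fido) and locked(fido) THEN large(fido)]. Adds has_feathers(rex), metal(rex), signed(fido), large(fido).
Round 2: r2 [IF signed(fido) and large(fido) THEN visible(fido)]. Adds visible(fido).
Round 3: r4 [IF visible(fido) THEN mammal(rex)]. Adds mammal(rex).
Round 4: r6 [IF mammal(rex) THEN blue(rex)]. Adds blue(rex).
Closure: {blue(rex), cold(fido), has_feathers(rex), large(fido), locked(fido), mammal(rex), metal(rex), open(fido), ready(rex), red(fido), signed(fido), visible(fido)} — 12 facts.

12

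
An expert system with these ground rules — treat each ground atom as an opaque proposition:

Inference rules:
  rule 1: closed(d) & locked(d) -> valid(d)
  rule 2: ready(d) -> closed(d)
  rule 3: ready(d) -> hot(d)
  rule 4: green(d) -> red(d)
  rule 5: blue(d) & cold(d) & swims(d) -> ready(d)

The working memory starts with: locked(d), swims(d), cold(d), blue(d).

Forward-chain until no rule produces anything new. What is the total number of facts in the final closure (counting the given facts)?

8

Round 1 — rule 5, derive ready(d).
Round 2 — rule 2, rule 3, derive closed(d), hot(d).
Round 3 — rule 1, derive valid(d).
Closure: {blue(d), closed(d), cold(d), hot(d), locked(d), ready(d), swims(d), valid(d)} — 8 facts.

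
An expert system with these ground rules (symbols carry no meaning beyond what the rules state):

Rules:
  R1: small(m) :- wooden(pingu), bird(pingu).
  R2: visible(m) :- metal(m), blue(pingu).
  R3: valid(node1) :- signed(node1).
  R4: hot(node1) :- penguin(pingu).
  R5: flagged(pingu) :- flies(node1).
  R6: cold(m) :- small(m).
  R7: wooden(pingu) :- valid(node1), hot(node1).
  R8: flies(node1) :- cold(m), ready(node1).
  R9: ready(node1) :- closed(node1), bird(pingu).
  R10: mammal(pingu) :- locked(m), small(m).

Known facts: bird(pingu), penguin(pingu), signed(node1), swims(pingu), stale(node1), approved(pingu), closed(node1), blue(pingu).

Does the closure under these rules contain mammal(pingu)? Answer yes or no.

no

Round 1 — R3, R4, R9, derive valid(node1), hot(node1), ready(node1).
Round 2 — R7, derive wooden(pingu).
Round 3 — R1, derive small(m).
Round 4 — R6, derive cold(m).
Round 5 — R8, derive flies(node1).
Round 6 — R5, derive flagged(pingu).
Fixed point reached. mammal(pingu) is concluded only by R10; R10 needs locked(m) (never derived).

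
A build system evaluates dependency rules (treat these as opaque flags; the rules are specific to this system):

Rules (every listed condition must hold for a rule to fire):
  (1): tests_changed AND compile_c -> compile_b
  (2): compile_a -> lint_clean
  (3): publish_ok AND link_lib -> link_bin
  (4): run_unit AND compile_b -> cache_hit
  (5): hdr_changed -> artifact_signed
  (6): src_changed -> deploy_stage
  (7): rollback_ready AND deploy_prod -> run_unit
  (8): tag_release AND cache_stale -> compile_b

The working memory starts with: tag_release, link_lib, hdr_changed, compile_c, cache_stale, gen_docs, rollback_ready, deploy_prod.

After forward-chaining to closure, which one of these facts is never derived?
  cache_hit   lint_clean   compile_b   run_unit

Round 1: (5) [hdr_changed -> artifact_signed]; (7) [rollback_ready AND deploy_prod -> run_unit]; (8) [tag_release AND cache_stale -> compile_b]. New: artifact_signed, run_unit, compile_b.
Round 2: (4) [run_unit AND compile_b -> cache_hit]. New: cache_hit.
Derived: run_unit (round 1), compile_b (round 1), cache_hit (round 2). lint_clean never appears in any round.

lint_clean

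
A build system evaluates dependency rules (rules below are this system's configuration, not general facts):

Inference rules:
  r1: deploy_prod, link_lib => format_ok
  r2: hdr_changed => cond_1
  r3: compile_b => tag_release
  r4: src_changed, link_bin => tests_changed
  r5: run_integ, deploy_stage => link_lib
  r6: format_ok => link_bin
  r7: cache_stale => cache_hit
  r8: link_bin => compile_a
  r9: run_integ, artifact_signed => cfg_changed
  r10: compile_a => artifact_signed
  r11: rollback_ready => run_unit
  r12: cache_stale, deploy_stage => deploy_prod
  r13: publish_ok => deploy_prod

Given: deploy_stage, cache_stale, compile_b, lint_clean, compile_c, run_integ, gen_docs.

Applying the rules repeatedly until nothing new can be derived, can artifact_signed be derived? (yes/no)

yes

Round 1 fires r3, r5, r7, r12, giving tag_release, link_lib, cache_hit, deploy_prod.
Round 2 fires r1, giving format_ok.
Round 3 fires r6, giving link_bin.
Round 4 fires r8, giving compile_a.
Round 5 fires r10, giving artifact_signed.
Round 6 fires r9, giving cfg_changed.
artifact_signed appears in round 5, so it is derivable.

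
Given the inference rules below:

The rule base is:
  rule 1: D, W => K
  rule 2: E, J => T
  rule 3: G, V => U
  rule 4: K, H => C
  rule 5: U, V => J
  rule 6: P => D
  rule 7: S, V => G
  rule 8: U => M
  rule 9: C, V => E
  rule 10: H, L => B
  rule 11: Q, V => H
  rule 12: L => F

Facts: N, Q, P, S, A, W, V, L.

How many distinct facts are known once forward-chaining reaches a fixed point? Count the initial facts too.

Round 1 fires rule 6, rule 7, rule 11, rule 12, giving D, G, H, F.
Round 2 fires rule 1, rule 3, rule 10, giving K, U, B.
Round 3 fires rule 4, rule 5, rule 8, giving C, J, M.
Round 4 fires rule 9, giving E.
Round 5 fires rule 2, giving T.
Closure: {A, B, C, D, E, F, G, H, J, K, L, M, N, P, Q, S, T, U, V, W} — 20 facts.

20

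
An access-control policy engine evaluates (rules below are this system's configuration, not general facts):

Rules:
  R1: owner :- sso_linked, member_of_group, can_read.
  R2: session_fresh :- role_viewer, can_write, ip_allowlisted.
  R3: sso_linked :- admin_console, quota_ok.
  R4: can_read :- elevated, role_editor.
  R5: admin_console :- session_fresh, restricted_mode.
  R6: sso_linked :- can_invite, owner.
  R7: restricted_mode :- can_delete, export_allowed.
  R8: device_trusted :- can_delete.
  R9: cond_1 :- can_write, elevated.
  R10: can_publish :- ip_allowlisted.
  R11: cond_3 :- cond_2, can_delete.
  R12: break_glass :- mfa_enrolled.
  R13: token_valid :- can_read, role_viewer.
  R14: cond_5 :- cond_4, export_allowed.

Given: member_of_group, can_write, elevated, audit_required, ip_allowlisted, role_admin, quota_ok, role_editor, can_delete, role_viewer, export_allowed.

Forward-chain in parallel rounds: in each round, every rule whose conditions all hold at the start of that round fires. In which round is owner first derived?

4

Round 1: R2 [session_fresh :- role_viewer, can_write, ip_allowlisted.]; R4 [can_read :- elevated, role_editor.]; R7 [restricted_mode :- can_delete, export_allowed.]; R8 [device_trusted :- can_delete.]; R9 [cond_1 :- can_write, elevated.]; R10 [can_publish :- ip_allowlisted.]. Adds session_fresh, can_read, restricted_mode, device_trusted, cond_1, can_publish.
Round 2: R5 [admin_console :- session_fresh, restricted_mode.]; R13 [token_valid :- can_read, role_viewer.]. Adds admin_console, token_valid.
Round 3: R3 [sso_linked :- admin_console, quota_ok.]. Adds sso_linked.
Round 4: R1 [owner :- sso_linked, member_of_group, can_read.]. Adds owner.
owner first appears in round 4.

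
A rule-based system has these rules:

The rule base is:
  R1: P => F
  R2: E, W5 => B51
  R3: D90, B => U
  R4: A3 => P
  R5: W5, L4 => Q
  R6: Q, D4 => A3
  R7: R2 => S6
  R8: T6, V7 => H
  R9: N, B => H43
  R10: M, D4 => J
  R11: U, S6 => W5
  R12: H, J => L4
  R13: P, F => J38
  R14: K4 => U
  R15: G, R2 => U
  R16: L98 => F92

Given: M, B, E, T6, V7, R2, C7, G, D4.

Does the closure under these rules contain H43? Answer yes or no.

Round 1: R7 [R2 => S6]; R8 [T6, V7 => H]; R10 [M, D4 => J]; R15 [G, R2 => U]. Adds S6, H, J, U.
Round 2: R11 [U, S6 => W5]; R12 [H, J => L4]. Adds W5, L4.
Round 3: R2 [E, W5 => B51]; R5 [W5, L4 => Q]. Adds B51, Q.
Round 4: R6 [Q, D4 => A3]. Adds A3.
Round 5: R4 [A3 => P]. Adds P.
Round 6: R1 [P => F]. Adds F.
Round 7: R13 [P, F => J38]. Adds J38.
Fixed point reached. H43 is concluded only by R9; R9 needs N (never derived).

no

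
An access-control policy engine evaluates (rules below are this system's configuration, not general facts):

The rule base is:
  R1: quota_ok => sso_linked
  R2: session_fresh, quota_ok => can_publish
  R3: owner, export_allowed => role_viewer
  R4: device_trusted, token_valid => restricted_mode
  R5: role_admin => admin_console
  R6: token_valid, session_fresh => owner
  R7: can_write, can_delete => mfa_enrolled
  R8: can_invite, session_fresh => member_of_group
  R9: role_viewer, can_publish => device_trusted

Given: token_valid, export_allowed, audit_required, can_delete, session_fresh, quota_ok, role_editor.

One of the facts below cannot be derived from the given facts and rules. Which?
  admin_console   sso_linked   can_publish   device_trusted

Round 1: R1 [quota_ok => sso_linked]; R2 [session_fresh, quota_ok => can_publish]; R6 [token_valid, session_fresh => owner]. Adds sso_linked, can_publish, owner.
Round 2: R3 [owner, export_allowed => role_viewer]. Adds role_viewer.
Round 3: R9 [role_viewer, can_publish => device_trusted]. Adds device_trusted.
Round 4: R4 [device_trusted, token_valid => restricted_mode]. Adds restricted_mode.
Derived: device_trusted (round 3), sso_linked (round 1), can_publish (round 1). admin_console never appears in any round.

admin_console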